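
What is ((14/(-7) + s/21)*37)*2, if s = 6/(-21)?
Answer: -21904/147 ≈ -149.01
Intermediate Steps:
s = -2/7 (s = 6*(-1/21) = -2/7 ≈ -0.28571)
((14/(-7) + s/21)*37)*2 = ((14/(-7) - 2/7/21)*37)*2 = ((14*(-⅐) - 2/7*1/21)*37)*2 = ((-2 - 2/147)*37)*2 = -296/147*37*2 = -10952/147*2 = -21904/147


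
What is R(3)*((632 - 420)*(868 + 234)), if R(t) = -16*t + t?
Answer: -10513080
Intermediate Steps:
R(t) = -15*t
R(3)*((632 - 420)*(868 + 234)) = (-15*3)*((632 - 420)*(868 + 234)) = -9540*1102 = -45*233624 = -10513080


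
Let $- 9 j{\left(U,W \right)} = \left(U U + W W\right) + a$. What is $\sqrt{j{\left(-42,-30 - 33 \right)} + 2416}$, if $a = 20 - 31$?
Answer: $\frac{\sqrt{16022}}{3} \approx 42.193$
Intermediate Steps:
$a = -11$ ($a = 20 - 31 = -11$)
$j{\left(U,W \right)} = \frac{11}{9} - \frac{U^{2}}{9} - \frac{W^{2}}{9}$ ($j{\left(U,W \right)} = - \frac{\left(U U + W W\right) - 11}{9} = - \frac{\left(U^{2} + W^{2}\right) - 11}{9} = - \frac{-11 + U^{2} + W^{2}}{9} = \frac{11}{9} - \frac{U^{2}}{9} - \frac{W^{2}}{9}$)
$\sqrt{j{\left(-42,-30 - 33 \right)} + 2416} = \sqrt{\left(\frac{11}{9} - \frac{\left(-42\right)^{2}}{9} - \frac{\left(-30 - 33\right)^{2}}{9}\right) + 2416} = \sqrt{\left(\frac{11}{9} - 196 - \frac{\left(-30 - 33\right)^{2}}{9}\right) + 2416} = \sqrt{\left(\frac{11}{9} - 196 - \frac{\left(-63\right)^{2}}{9}\right) + 2416} = \sqrt{\left(\frac{11}{9} - 196 - 441\right) + 2416} = \sqrt{- \frac{5722}{9} + 2416} = \sqrt{\frac{16022}{9}} = \frac{\sqrt{16022}}{3}$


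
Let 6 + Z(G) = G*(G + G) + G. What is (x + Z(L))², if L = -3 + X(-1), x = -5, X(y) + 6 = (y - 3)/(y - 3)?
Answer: 11881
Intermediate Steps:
X(y) = -5 (X(y) = -6 + (y - 3)/(y - 3) = -6 + (-3 + y)/(-3 + y) = -6 + 1 = -5)
L = -8 (L = -3 - 5 = -8)
Z(G) = -6 + G + 2*G² (Z(G) = -6 + (G*(G + G) + G) = -6 + (G*(2*G) + G) = -6 + (2*G² + G) = -6 + (G + 2*G²) = -6 + G + 2*G²)
(x + Z(L))² = (-5 + (-6 - 8 + 2*(-8)²))² = (-5 + (-6 - 8 + 2*64))² = (-5 + (-6 - 8 + 128))² = (-5 + 114)² = 109² = 11881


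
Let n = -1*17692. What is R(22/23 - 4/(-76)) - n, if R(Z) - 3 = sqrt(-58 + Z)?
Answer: 17695 + I*sqrt(10883485)/437 ≈ 17695.0 + 7.5492*I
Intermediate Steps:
R(Z) = 3 + sqrt(-58 + Z)
n = -17692
R(22/23 - 4/(-76)) - n = (3 + sqrt(-58 + (22/23 - 4/(-76)))) - 1*(-17692) = (3 + sqrt(-58 + (22*(1/23) - 4*(-1/76)))) + 17692 = (3 + sqrt(-58 + (22/23 + 1/19))) + 17692 = (3 + sqrt(-58 + 441/437)) + 17692 = (3 + sqrt(-24905/437)) + 17692 = (3 + I*sqrt(10883485)/437) + 17692 = 17695 + I*sqrt(10883485)/437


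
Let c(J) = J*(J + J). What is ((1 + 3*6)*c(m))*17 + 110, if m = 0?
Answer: 110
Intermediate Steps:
c(J) = 2*J² (c(J) = J*(2*J) = 2*J²)
((1 + 3*6)*c(m))*17 + 110 = ((1 + 3*6)*(2*0²))*17 + 110 = ((1 + 18)*(2*0))*17 + 110 = (19*0)*17 + 110 = 0*17 + 110 = 0 + 110 = 110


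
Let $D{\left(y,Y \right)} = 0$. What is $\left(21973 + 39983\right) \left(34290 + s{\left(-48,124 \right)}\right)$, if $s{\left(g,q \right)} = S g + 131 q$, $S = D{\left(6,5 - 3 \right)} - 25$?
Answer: $3205231704$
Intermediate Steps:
$S = -25$ ($S = 0 - 25 = -25$)
$s{\left(g,q \right)} = - 25 g + 131 q$
$\left(21973 + 39983\right) \left(34290 + s{\left(-48,124 \right)}\right) = \left(21973 + 39983\right) \left(34290 + \left(\left(-25\right) \left(-48\right) + 131 \cdot 124\right)\right) = 61956 \left(34290 + \left(1200 + 16244\right)\right) = 61956 \left(34290 + 17444\right) = 61956 \cdot 51734 = 3205231704$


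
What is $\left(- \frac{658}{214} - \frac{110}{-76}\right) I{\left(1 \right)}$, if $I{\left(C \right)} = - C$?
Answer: $\frac{6617}{4066} \approx 1.6274$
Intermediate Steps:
$\left(- \frac{658}{214} - \frac{110}{-76}\right) I{\left(1 \right)} = \left(- \frac{658}{214} - \frac{110}{-76}\right) \left(\left(-1\right) 1\right) = \left(\left(-658\right) \frac{1}{214} - - \frac{55}{38}\right) \left(-1\right) = \left(- \frac{329}{107} + \frac{55}{38}\right) \left(-1\right) = \left(- \frac{6617}{4066}\right) \left(-1\right) = \frac{6617}{4066}$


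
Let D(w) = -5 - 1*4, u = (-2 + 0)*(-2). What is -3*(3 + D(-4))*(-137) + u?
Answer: -2462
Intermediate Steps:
u = 4 (u = -2*(-2) = 4)
D(w) = -9 (D(w) = -5 - 4 = -9)
-3*(3 + D(-4))*(-137) + u = -3*(3 - 9)*(-137) + 4 = -3*(-6)*(-137) + 4 = 18*(-137) + 4 = -2466 + 4 = -2462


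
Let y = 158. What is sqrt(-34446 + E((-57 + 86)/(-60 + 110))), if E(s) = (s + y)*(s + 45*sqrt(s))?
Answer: sqrt(-85885059 + 1784025*sqrt(58))/50 ≈ 170.06*I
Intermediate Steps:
E(s) = (158 + s)*(s + 45*sqrt(s)) (E(s) = (s + 158)*(s + 45*sqrt(s)) = (158 + s)*(s + 45*sqrt(s)))
sqrt(-34446 + E((-57 + 86)/(-60 + 110))) = sqrt(-34446 + (((-57 + 86)/(-60 + 110))**2 + 45*((-57 + 86)/(-60 + 110))**(3/2) + 158*((-57 + 86)/(-60 + 110)) + 7110*sqrt((-57 + 86)/(-60 + 110)))) = sqrt(-34446 + ((29/50)**2 + 45*(29/50)**(3/2) + 158*(29/50) + 7110*sqrt(29/50))) = sqrt(-34446 + (841/2500 + 45*(29*sqrt(58)/500) + 2291/25 + 7110*(sqrt(58)/10))) = sqrt(-34446 + (841/2500 + 261*sqrt(58)/100 + 2291/25 + 711*sqrt(58))) = sqrt(-34446 + (229941/2500 + 71361*sqrt(58)/100)) = sqrt(-85885059/2500 + 71361*sqrt(58)/100)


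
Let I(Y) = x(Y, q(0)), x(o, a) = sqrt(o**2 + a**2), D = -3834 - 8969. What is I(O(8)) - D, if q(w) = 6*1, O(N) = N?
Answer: 12813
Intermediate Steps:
D = -12803
q(w) = 6
x(o, a) = sqrt(a**2 + o**2)
I(Y) = sqrt(36 + Y**2) (I(Y) = sqrt(6**2 + Y**2) = sqrt(36 + Y**2))
I(O(8)) - D = sqrt(36 + 8**2) - 1*(-12803) = sqrt(36 + 64) + 12803 = sqrt(100) + 12803 = 10 + 12803 = 12813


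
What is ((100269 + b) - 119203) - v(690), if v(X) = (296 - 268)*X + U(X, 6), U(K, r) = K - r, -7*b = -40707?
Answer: -231859/7 ≈ -33123.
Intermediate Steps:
b = 40707/7 (b = -⅐*(-40707) = 40707/7 ≈ 5815.3)
v(X) = -6 + 29*X (v(X) = (296 - 268)*X + (X - 1*6) = 28*X + (X - 6) = 28*X + (-6 + X) = -6 + 29*X)
((100269 + b) - 119203) - v(690) = ((100269 + 40707/7) - 119203) - (-6 + 29*690) = (742590/7 - 119203) - (-6 + 20010) = -91831/7 - 1*20004 = -91831/7 - 20004 = -231859/7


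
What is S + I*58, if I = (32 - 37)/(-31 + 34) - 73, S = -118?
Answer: -13346/3 ≈ -4448.7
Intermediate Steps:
I = -224/3 (I = -5/3 - 73 = -224/3 ≈ -74.667)
S + I*58 = -118 - 224/3*58 = -118 - 12992/3 = -13346/3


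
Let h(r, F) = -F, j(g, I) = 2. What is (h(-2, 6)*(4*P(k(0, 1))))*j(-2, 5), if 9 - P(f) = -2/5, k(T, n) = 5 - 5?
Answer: -2256/5 ≈ -451.20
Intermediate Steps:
k(T, n) = 0
P(f) = 47/5 (P(f) = 9 - (-2)/5 = 9 - 1*(-2/5) = 9 + 2/5 = 47/5)
(h(-2, 6)*(4*P(k(0, 1))))*j(-2, 5) = ((-1*6)*(4*(47/5)))*2 = -6*188/5*2 = -1128/5*2 = -2256/5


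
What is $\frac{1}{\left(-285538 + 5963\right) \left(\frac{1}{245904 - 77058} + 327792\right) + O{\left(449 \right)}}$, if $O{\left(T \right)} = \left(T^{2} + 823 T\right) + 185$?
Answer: $- \frac{168846}{15473364378911177} \approx -1.0912 \cdot 10^{-11}$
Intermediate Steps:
$O{\left(T \right)} = 185 + T^{2} + 823 T$
$\frac{1}{\left(-285538 + 5963\right) \left(\frac{1}{245904 - 77058} + 327792\right) + O{\left(449 \right)}} = \frac{1}{\left(-285538 + 5963\right) \left(\frac{1}{245904 - 77058} + 327792\right) + \left(185 + 449^{2} + 823 \cdot 449\right)} = \frac{1}{- 279575 \left(\frac{1}{168846} + 327792\right) + \left(185 + 201601 + 369527\right)} = \frac{1}{- 279575 \left(\frac{1}{168846} + 327792\right) + 571313} = \frac{1}{\left(-279575\right) \frac{55346368033}{168846} + 571313} = \frac{1}{- \frac{15473460842825975}{168846} + 571313} = \frac{1}{- \frac{15473364378911177}{168846}} = - \frac{168846}{15473364378911177}$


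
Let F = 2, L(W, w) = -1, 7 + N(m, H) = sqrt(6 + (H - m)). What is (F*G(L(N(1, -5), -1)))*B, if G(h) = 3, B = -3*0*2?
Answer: 0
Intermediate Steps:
N(m, H) = -7 + sqrt(6 + H - m) (N(m, H) = -7 + sqrt(6 + (H - m)) = -7 + sqrt(6 + H - m))
B = 0 (B = 0*2 = 0)
(F*G(L(N(1, -5), -1)))*B = (2*3)*0 = 6*0 = 0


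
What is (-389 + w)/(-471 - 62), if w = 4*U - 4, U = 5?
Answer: 373/533 ≈ 0.69981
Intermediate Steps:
w = 16 (w = 4*5 - 4 = 20 - 4 = 16)
(-389 + w)/(-471 - 62) = (-389 + 16)/(-471 - 62) = -373/(-533) = -373*(-1/533) = 373/533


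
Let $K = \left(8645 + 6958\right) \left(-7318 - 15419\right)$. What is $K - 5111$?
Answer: $-354770522$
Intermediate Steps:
$K = -354765411$ ($K = 15603 \left(-22737\right) = -354765411$)
$K - 5111 = -354765411 - 5111 = -354770522$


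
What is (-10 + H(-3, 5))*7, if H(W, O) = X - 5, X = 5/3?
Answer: -280/3 ≈ -93.333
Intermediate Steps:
X = 5/3 (X = 5*(⅓) = 5/3 ≈ 1.6667)
H(W, O) = -10/3 (H(W, O) = 5/3 - 5 = -10/3)
(-10 + H(-3, 5))*7 = (-10 - 10/3)*7 = -40/3*7 = -280/3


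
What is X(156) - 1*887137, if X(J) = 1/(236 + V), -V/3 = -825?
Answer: -2405028406/2711 ≈ -8.8714e+5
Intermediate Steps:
V = 2475 (V = -3*(-825) = 2475)
X(J) = 1/2711 (X(J) = 1/(236 + 2475) = 1/2711)
X(156) - 1*887137 = 1/2711 - 1*887137 = 1/2711 - 887137 = -2405028406/2711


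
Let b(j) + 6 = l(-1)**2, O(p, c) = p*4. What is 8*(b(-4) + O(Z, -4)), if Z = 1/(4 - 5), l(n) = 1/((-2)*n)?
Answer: -78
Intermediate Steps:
l(n) = -1/(2*n)
Z = -1 (Z = 1/(-1) = -1)
O(p, c) = 4*p
b(j) = -23/4 (b(j) = -6 + (-1/2/(-1))**2 = -6 + (-1/2*(-1))**2 = -6 + (1/2)**2 = -6 + 1/4 = -23/4)
8*(b(-4) + O(Z, -4)) = 8*(-23/4 + 4*(-1)) = 8*(-23/4 - 4) = 8*(-39/4) = -78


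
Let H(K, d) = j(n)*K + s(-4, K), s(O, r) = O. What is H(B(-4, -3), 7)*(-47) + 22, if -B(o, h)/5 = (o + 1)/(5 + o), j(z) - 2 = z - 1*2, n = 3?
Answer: -1905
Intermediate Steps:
j(z) = z (j(z) = 2 + (z - 1*2) = 2 + (z - 2) = 2 + (-2 + z) = z)
B(o, h) = -5*(1 + o)/(5 + o) (B(o, h) = -5*(o + 1)/(5 + o) = -5*(1 + o)/(5 + o))
H(K, d) = -4 + 3*K (H(K, d) = 3*K - 4 = -4 + 3*K)
H(B(-4, -3), 7)*(-47) + 22 = (-4 + 3*(5*(-1 - 1*(-4))/(5 - 4)))*(-47) + 22 = (-4 + 3*(5*(-1 + 4)/1))*(-47) + 22 = (-4 + 3*(5*1*3))*(-47) + 22 = (-4 + 3*15)*(-47) + 22 = (-4 + 45)*(-47) + 22 = 41*(-47) + 22 = -1927 + 22 = -1905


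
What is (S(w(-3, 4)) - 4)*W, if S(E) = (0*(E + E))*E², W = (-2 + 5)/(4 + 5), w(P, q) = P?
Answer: -4/3 ≈ -1.3333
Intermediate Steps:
W = ⅓ (W = 3/9 = 3*(⅑) = ⅓ ≈ 0.33333)
S(E) = 0 (S(E) = (0*(2*E))*E² = 0*E² = 0)
(S(w(-3, 4)) - 4)*W = (0 - 4)*(⅓) = -4*⅓ = -4/3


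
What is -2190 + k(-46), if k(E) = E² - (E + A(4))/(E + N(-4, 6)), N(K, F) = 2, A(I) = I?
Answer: -1649/22 ≈ -74.955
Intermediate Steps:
k(E) = E² - (4 + E)/(2 + E) (k(E) = E² - (E + 4)/(E + 2) = E² - (4 + E)/(2 + E))
-2190 + k(-46) = -2190 + (-4 + (-46)³ - 1*(-46) + 2*(-46)²)/(2 - 46) = -2190 + (-4 - 97336 + 46 + 2*2116)/(-44) = -2190 - (-4 - 97336 + 46 + 4232)/44 = -2190 - 1/44*(-93062) = -2190 + 46531/22 = -1649/22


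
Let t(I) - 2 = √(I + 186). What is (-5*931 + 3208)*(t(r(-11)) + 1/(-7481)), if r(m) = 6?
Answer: -21648567/7481 - 11576*√3 ≈ -22944.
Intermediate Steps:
t(I) = 2 + √(186 + I) (t(I) = 2 + √(I + 186) = 2 + √(186 + I))
(-5*931 + 3208)*(t(r(-11)) + 1/(-7481)) = (-5*931 + 3208)*((2 + √(186 + 6)) + 1/(-7481)) = (-4655 + 3208)*((2 + √192) - 1/7481) = -1447*((2 + 8*√3) - 1/7481) = -1447*(14961/7481 + 8*√3) = -21648567/7481 - 11576*√3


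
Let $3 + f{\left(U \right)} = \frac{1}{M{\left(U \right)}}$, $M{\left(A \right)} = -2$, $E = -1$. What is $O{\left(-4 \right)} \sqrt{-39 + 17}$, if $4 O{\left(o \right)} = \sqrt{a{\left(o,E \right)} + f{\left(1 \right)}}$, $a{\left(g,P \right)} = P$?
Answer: $- \frac{3 \sqrt{11}}{4} \approx -2.4875$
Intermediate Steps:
$f{\left(U \right)} = - \frac{7}{2}$ ($f{\left(U \right)} = -3 + \frac{1}{-2} = -3 - \frac{1}{2} = - \frac{7}{2}$)
$O{\left(o \right)} = \frac{3 i \sqrt{2}}{8}$ ($O{\left(o \right)} = \frac{\sqrt{-1 - \frac{7}{2}}}{4} = \frac{\sqrt{- \frac{9}{2}}}{4} = \frac{\frac{3}{2} i \sqrt{2}}{4} = \frac{3 i \sqrt{2}}{8}$)
$O{\left(-4 \right)} \sqrt{-39 + 17} = \frac{3 i \sqrt{2}}{8} \sqrt{-39 + 17} = \frac{3 i \sqrt{2}}{8} \sqrt{-22} = \frac{3 i \sqrt{2}}{8} i \sqrt{22} = - \frac{3 \sqrt{11}}{4}$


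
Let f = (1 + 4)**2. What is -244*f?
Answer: -6100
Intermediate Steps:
f = 25 (f = 5**2 = 25)
-244*f = -244*25 = -6100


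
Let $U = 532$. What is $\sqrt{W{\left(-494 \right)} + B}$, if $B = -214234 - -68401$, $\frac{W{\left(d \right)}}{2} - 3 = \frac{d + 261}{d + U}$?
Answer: $\frac{i \sqrt{52647974}}{19} \approx 381.89 i$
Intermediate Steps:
$W{\left(d \right)} = 6 + \frac{2 \left(261 + d\right)}{532 + d}$ ($W{\left(d \right)} = 6 + 2 \frac{d + 261}{d + 532} = 6 + 2 \frac{261 + d}{532 + d} = 6 + \frac{2 \left(261 + d\right)}{532 + d}$)
$B = -145833$ ($B = -214234 + 68401 = -145833$)
$\sqrt{W{\left(-494 \right)} + B} = \sqrt{\frac{2 \left(1857 + 4 \left(-494\right)\right)}{532 - 494} - 145833} = \sqrt{\frac{2 \left(1857 - 1976\right)}{38} - 145833} = \sqrt{2 \cdot \frac{1}{38} \left(-119\right) - 145833} = \sqrt{- \frac{119}{19} - 145833} = \sqrt{- \frac{2770946}{19}} = \frac{i \sqrt{52647974}}{19}$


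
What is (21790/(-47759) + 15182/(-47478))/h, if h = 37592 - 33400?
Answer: -879811379/4752683776992 ≈ -0.00018512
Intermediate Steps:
h = 4192
(21790/(-47759) + 15182/(-47478))/h = (21790/(-47759) + 15182/(-47478))/4192 = (21790*(-1/47759) + 15182*(-1/47478))*(1/4192) = (-21790/47759 - 7591/23739)*(1/4192) = -879811379/1133750901*1/4192 = -879811379/4752683776992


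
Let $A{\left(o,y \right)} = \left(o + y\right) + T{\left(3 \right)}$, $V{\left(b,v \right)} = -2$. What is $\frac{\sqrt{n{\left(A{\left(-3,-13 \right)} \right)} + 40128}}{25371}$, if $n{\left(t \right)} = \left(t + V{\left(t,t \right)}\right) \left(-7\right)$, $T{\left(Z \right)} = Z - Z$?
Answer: $\frac{\sqrt{40254}}{25371} \approx 0.007908$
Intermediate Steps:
$T{\left(Z \right)} = 0$
$A{\left(o,y \right)} = o + y$ ($A{\left(o,y \right)} = \left(o + y\right) + 0 = o + y$)
$n{\left(t \right)} = 14 - 7 t$ ($n{\left(t \right)} = \left(t - 2\right) \left(-7\right) = \left(-2 + t\right) \left(-7\right) = 14 - 7 t$)
$\frac{\sqrt{n{\left(A{\left(-3,-13 \right)} \right)} + 40128}}{25371} = \frac{\sqrt{\left(14 - 7 \left(-3 - 13\right)\right) + 40128}}{25371} = \sqrt{\left(14 - -112\right) + 40128} \cdot \frac{1}{25371} = \sqrt{\left(14 + 112\right) + 40128} \cdot \frac{1}{25371} = \sqrt{126 + 40128} \cdot \frac{1}{25371} = \sqrt{40254} \cdot \frac{1}{25371} = \frac{\sqrt{40254}}{25371}$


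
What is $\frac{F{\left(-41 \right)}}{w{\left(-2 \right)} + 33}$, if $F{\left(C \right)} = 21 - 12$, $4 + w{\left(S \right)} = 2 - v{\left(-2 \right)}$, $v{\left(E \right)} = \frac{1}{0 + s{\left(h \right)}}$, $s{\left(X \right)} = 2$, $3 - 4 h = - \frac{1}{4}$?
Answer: $\frac{18}{61} \approx 0.29508$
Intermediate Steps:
$h = \frac{13}{16}$ ($h = \frac{3}{4} - \frac{\left(-1\right) \frac{1}{4}}{4} = \frac{3}{4} - - \frac{1}{16} = \frac{3}{4} + \frac{1}{16} = \frac{13}{16} \approx 0.8125$)
$v{\left(E \right)} = \frac{1}{2}$ ($v{\left(E \right)} = \frac{1}{0 + 2} = \frac{1}{2}$)
$w{\left(S \right)} = - \frac{5}{2}$ ($w{\left(S \right)} = -4 + \left(2 - \frac{1}{2}\right) = -4 + \frac{3}{2} = - \frac{5}{2}$)
$F{\left(C \right)} = 9$ ($F{\left(C \right)} = 21 - 12 = 9$)
$\frac{F{\left(-41 \right)}}{w{\left(-2 \right)} + 33} = \frac{1}{- \frac{5}{2} + 33} \cdot 9 = \frac{1}{\frac{61}{2}} \cdot 9 = \frac{2}{61} \cdot 9 = \frac{18}{61}$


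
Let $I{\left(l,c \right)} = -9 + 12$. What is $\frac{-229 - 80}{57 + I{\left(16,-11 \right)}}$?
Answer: $- \frac{103}{20} \approx -5.15$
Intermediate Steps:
$I{\left(l,c \right)} = 3$
$\frac{-229 - 80}{57 + I{\left(16,-11 \right)}} = \frac{-229 - 80}{57 + 3} = - \frac{309}{60} = \left(-309\right) \frac{1}{60} = - \frac{103}{20}$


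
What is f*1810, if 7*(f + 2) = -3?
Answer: -30770/7 ≈ -4395.7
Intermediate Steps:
f = -17/7 (f = -2 + (⅐)*(-3) = -2 - 3/7 = -17/7 ≈ -2.4286)
f*1810 = -17/7*1810 = -30770/7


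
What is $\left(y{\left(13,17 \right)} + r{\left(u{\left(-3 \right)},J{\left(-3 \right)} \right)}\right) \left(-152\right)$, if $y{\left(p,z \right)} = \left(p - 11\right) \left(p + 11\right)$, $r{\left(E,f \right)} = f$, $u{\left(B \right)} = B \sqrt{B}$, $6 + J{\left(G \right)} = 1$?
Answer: $-6536$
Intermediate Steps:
$J{\left(G \right)} = -5$ ($J{\left(G \right)} = -6 + 1 = -5$)
$u{\left(B \right)} = B^{\frac{3}{2}}$
$y{\left(p,z \right)} = \left(-11 + p\right) \left(11 + p\right)$
$\left(y{\left(13,17 \right)} + r{\left(u{\left(-3 \right)},J{\left(-3 \right)} \right)}\right) \left(-152\right) = \left(\left(-121 + 13^{2}\right) - 5\right) \left(-152\right) = \left(\left(-121 + 169\right) - 5\right) \left(-152\right) = \left(48 - 5\right) \left(-152\right) = 43 \left(-152\right) = -6536$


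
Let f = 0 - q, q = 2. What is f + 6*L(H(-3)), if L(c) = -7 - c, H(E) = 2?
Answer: -56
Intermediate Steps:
f = -2 (f = 0 - 1*2 = 0 - 2 = -2)
f + 6*L(H(-3)) = -2 + 6*(-7 - 1*2) = -2 + 6*(-7 - 2) = -2 + 6*(-9) = -2 - 54 = -56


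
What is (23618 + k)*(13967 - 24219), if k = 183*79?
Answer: -390344900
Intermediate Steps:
k = 14457
(23618 + k)*(13967 - 24219) = (23618 + 14457)*(13967 - 24219) = 38075*(-10252) = -390344900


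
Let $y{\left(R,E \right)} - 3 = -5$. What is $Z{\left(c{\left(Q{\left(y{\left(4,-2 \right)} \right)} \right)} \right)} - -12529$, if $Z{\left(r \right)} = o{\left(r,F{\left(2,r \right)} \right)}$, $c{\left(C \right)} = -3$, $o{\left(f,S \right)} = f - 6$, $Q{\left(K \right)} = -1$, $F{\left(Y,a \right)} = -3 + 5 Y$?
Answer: $12520$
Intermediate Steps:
$y{\left(R,E \right)} = -2$ ($y{\left(R,E \right)} = 3 - 5 = -2$)
$o{\left(f,S \right)} = -6 + f$ ($o{\left(f,S \right)} = f - 6 = -6 + f$)
$Z{\left(r \right)} = -6 + r$
$Z{\left(c{\left(Q{\left(y{\left(4,-2 \right)} \right)} \right)} \right)} - -12529 = \left(-6 - 3\right) - -12529 = -9 + 12529 = 12520$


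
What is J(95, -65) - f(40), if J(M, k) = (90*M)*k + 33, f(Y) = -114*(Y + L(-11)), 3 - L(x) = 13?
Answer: -552297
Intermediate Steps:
L(x) = -10 (L(x) = 3 - 1*13 = 3 - 13 = -10)
f(Y) = 1140 - 114*Y (f(Y) = -114*(Y - 10) = -114*(-10 + Y) = 1140 - 114*Y)
J(M, k) = 33 + 90*M*k (J(M, k) = 90*M*k + 33 = 33 + 90*M*k)
J(95, -65) - f(40) = (33 + 90*95*(-65)) - (1140 - 114*40) = (33 - 555750) - (1140 - 4560) = -555717 - 1*(-3420) = -555717 + 3420 = -552297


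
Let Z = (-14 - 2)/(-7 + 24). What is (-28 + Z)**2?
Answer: 242064/289 ≈ 837.59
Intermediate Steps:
Z = -16/17 ≈ -0.94118
(-28 + Z)**2 = (-28 - 16/17)**2 = (-492/17)**2 = 242064/289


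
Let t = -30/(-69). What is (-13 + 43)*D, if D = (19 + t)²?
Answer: 5994270/529 ≈ 11331.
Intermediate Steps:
t = 10/23 (t = -30*(-1/69) = 10/23 ≈ 0.43478)
D = 199809/529 (D = (19 + 10/23)² = (447/23)² = 199809/529 ≈ 377.71)
(-13 + 43)*D = (-13 + 43)*(199809/529) = 30*(199809/529) = 5994270/529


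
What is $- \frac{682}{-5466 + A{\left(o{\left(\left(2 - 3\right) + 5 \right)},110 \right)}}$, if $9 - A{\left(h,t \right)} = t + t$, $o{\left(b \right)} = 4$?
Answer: $\frac{682}{5677} \approx 0.12013$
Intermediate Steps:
$A{\left(h,t \right)} = 9 - 2 t$ ($A{\left(h,t \right)} = 9 - \left(t + t\right) = 9 - 2 t$)
$- \frac{682}{-5466 + A{\left(o{\left(\left(2 - 3\right) + 5 \right)},110 \right)}} = - \frac{682}{-5466 + \left(9 - 220\right)} = - \frac{682}{-5466 - 211} = - \frac{682}{-5677} = \left(-682\right) \left(- \frac{1}{5677}\right) = \frac{682}{5677}$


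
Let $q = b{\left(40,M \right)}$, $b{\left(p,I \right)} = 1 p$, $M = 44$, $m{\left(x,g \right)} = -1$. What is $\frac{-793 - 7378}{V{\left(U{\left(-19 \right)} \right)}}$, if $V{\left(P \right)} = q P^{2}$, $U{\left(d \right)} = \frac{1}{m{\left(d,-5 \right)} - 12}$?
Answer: $- \frac{1380899}{40} \approx -34523.0$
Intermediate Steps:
$U{\left(d \right)} = - \frac{1}{13}$ ($U{\left(d \right)} = \frac{1}{-1 - 12} = \frac{1}{-13} = - \frac{1}{13}$)
$b{\left(p,I \right)} = p$
$q = 40$
$V{\left(P \right)} = 40 P^{2}$
$\frac{-793 - 7378}{V{\left(U{\left(-19 \right)} \right)}} = \frac{-793 - 7378}{40 \left(- \frac{1}{13}\right)^{2}} = \frac{-793 - 7378}{40 \cdot \frac{1}{169}} = - \frac{8171}{\frac{40}{169}} = \left(-8171\right) \frac{169}{40} = - \frac{1380899}{40}$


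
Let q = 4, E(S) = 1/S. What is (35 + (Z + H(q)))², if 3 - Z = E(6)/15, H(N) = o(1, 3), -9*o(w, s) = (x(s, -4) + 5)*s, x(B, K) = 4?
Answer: 9916201/8100 ≈ 1224.2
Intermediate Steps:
o(w, s) = -s (o(w, s) = -(4 + 5)*s/9 = -s)
H(N) = -3 (H(N) = -1*3 = -3)
Z = 269/90 (Z = 3 - 1/(6*15) = 3 - 1*1/90 = 3 - 1/90 = 269/90 ≈ 2.9889)
(35 + (Z + H(q)))² = (35 + (269/90 - 3))² = (35 - 1/90)² = (3149/90)² = 9916201/8100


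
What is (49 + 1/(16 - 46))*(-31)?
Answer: -45539/30 ≈ -1518.0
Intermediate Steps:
(49 + 1/(16 - 46))*(-31) = (49 + 1/(-30))*(-31) = (49 - 1/30)*(-31) = (1469/30)*(-31) = -45539/30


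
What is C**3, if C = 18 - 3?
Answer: 3375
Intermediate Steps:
C = 15
C**3 = 15**3 = 3375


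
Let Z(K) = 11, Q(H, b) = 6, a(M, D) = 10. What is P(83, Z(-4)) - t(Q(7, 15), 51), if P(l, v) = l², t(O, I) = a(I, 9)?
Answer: 6879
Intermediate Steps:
t(O, I) = 10
P(83, Z(-4)) - t(Q(7, 15), 51) = 83² - 1*10 = 6889 - 10 = 6879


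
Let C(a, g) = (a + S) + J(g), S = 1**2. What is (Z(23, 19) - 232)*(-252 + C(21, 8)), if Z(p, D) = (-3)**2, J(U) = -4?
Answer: 52182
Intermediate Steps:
S = 1
C(a, g) = -3 + a (C(a, g) = (a + 1) - 4 = (1 + a) - 4 = -3 + a)
Z(p, D) = 9
(Z(23, 19) - 232)*(-252 + C(21, 8)) = (9 - 232)*(-252 + (-3 + 21)) = -223*(-252 + 18) = -223*(-234) = 52182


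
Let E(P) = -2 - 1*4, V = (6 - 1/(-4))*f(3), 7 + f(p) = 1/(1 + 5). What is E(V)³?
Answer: -216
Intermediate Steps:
f(p) = -41/6 (f(p) = -7 + 1/(1 + 5) = -7 + 1/6 = -7 + ⅙ = -41/6)
V = -1025/24 (V = (6 - 1/(-4))*(-41/6) = (6 - 1*(-¼))*(-41/6) = (6 + ¼)*(-41/6) = (25/4)*(-41/6) = -1025/24 ≈ -42.708)
E(P) = -6 (E(P) = -2 - 4 = -6)
E(V)³ = (-6)³ = -216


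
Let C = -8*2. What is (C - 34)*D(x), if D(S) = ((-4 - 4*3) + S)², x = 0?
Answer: -12800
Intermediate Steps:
C = -16
D(S) = (-16 + S)² (D(S) = ((-4 - 12) + S)² = (-16 + S)²)
(C - 34)*D(x) = (-16 - 34)*(-16 + 0)² = -50*(-16)² = -50*256 = -12800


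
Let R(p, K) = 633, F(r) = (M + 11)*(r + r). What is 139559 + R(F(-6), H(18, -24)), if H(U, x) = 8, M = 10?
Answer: 140192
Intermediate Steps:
F(r) = 42*r (F(r) = (10 + 11)*(r + r) = 21*(2*r) = 42*r)
139559 + R(F(-6), H(18, -24)) = 139559 + 633 = 140192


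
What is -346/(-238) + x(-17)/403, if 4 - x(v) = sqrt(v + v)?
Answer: 70195/47957 - I*sqrt(34)/403 ≈ 1.4637 - 0.014469*I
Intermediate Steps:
x(v) = 4 - sqrt(2)*sqrt(v) (x(v) = 4 - sqrt(v + v) = 4 - sqrt(2*v) = 4 - sqrt(2)*sqrt(v))
-346/(-238) + x(-17)/403 = -346/(-238) + (4 - sqrt(2)*sqrt(-17))/403 = -346*(-1/238) + (4 - sqrt(2)*I*sqrt(17))*(1/403) = 173/119 + (4 - I*sqrt(34))*(1/403) = 173/119 + (4/403 - I*sqrt(34)/403) = 70195/47957 - I*sqrt(34)/403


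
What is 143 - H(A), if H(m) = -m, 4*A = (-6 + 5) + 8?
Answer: 579/4 ≈ 144.75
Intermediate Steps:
A = 7/4 (A = ((-6 + 5) + 8)/4 = (-1 + 8)/4 = (1/4)*7 = 7/4 ≈ 1.7500)
143 - H(A) = 143 - (-1)*7/4 = 143 - 1*(-7/4) = 143 + 7/4 = 579/4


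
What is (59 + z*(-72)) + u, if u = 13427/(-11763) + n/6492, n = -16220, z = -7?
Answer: 3559646167/6363783 ≈ 559.36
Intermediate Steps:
u = -23163662/6363783 (u = 13427/(-11763) - 16220/6492 = 13427*(-1/11763) - 16220*1/6492 = -13427/11763 - 4055/1623 = -23163662/6363783 ≈ -3.6399)
(59 + z*(-72)) + u = (59 - 7*(-72)) - 23163662/6363783 = (59 + 504) - 23163662/6363783 = 563 - 23163662/6363783 = 3559646167/6363783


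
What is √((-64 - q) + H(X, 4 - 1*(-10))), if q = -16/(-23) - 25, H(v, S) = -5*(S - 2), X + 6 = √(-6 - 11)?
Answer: I*√52739/23 ≈ 9.9848*I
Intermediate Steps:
X = -6 + I*√17 (X = -6 + √(-6 - 11) = -6 + √(-17) = -6 + I*√17 ≈ -6.0 + 4.1231*I)
H(v, S) = 10 - 5*S (H(v, S) = -5*(-2 + S) = 10 - 5*S)
q = -559/23 (q = -16*(-1/23) - 25 = 16/23 - 25 = -559/23 ≈ -24.304)
√((-64 - q) + H(X, 4 - 1*(-10))) = √((-64 - 1*(-559/23)) + (10 - 5*(4 - 1*(-10)))) = √((-64 + 559/23) + (10 - 5*(4 + 10))) = √(-913/23 + (10 - 5*14)) = √(-913/23 + (10 - 70)) = √(-913/23 - 60) = √(-2293/23) = I*√52739/23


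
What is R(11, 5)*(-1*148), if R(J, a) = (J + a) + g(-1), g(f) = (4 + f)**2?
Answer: -3700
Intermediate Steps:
R(J, a) = 9 + J + a (R(J, a) = (J + a) + (4 - 1)**2 = (J + a) + 3**2 = (J + a) + 9 = 9 + J + a)
R(11, 5)*(-1*148) = (9 + 11 + 5)*(-1*148) = 25*(-148) = -3700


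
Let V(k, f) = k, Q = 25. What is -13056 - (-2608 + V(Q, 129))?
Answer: -10473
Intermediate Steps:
-13056 - (-2608 + V(Q, 129)) = -13056 - (-2608 + 25) = -13056 - 1*(-2583) = -13056 + 2583 = -10473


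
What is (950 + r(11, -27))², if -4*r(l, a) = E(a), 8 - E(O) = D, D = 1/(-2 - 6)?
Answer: 920212225/1024 ≈ 8.9865e+5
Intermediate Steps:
D = -⅛ (D = 1/(-8) = -⅛ ≈ -0.12500)
E(O) = 65/8 (E(O) = 8 - 1*(-⅛) = 8 + ⅛ = 65/8)
r(l, a) = -65/32 (r(l, a) = -¼*65/8 = -65/32)
(950 + r(11, -27))² = (950 - 65/32)² = (30335/32)² = 920212225/1024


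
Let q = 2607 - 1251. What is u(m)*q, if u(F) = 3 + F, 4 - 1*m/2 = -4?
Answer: 25764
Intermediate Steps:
m = 16 (m = 8 - 2*(-4) = 8 + 8 = 16)
q = 1356
u(m)*q = (3 + 16)*1356 = 19*1356 = 25764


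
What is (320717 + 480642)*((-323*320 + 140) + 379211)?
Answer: 221167871769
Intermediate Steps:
(320717 + 480642)*((-323*320 + 140) + 379211) = 801359*((-103360 + 140) + 379211) = 801359*(-103220 + 379211) = 801359*275991 = 221167871769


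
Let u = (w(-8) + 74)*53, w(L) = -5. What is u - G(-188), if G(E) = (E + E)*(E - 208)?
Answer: -145239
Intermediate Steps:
G(E) = 2*E*(-208 + E) (G(E) = (2*E)*(-208 + E) = 2*E*(-208 + E))
u = 3657 (u = (-5 + 74)*53 = 69*53 = 3657)
u - G(-188) = 3657 - 2*(-188)*(-208 - 188) = 3657 - 2*(-188)*(-396) = 3657 - 1*148896 = 3657 - 148896 = -145239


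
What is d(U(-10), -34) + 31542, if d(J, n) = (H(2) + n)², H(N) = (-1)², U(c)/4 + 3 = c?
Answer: 32631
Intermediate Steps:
U(c) = -12 + 4*c
H(N) = 1
d(J, n) = (1 + n)²
d(U(-10), -34) + 31542 = (1 - 34)² + 31542 = (-33)² + 31542 = 1089 + 31542 = 32631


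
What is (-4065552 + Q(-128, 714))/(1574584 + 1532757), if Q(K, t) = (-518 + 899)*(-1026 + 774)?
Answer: -4161564/3107341 ≈ -1.3393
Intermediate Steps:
Q(K, t) = -96012 (Q(K, t) = 381*(-252) = -96012)
(-4065552 + Q(-128, 714))/(1574584 + 1532757) = (-4065552 - 96012)/(1574584 + 1532757) = -4161564/3107341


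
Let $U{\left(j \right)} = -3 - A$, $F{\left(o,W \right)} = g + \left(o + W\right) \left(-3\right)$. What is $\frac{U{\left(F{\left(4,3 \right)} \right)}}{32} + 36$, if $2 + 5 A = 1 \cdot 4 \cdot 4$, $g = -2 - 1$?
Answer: $\frac{5731}{160} \approx 35.819$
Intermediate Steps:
$g = -3$
$A = \frac{14}{5}$ ($A = - \frac{2}{5} + \frac{1 \cdot 4 \cdot 4}{5} = - \frac{2}{5} + \frac{4 \cdot 4}{5} = - \frac{2}{5} + \frac{1}{5} \cdot 16 = - \frac{2}{5} + \frac{16}{5} = \frac{14}{5} \approx 2.8$)
$F{\left(o,W \right)} = -3 - 3 W - 3 o$ ($F{\left(o,W \right)} = -3 + \left(o + W\right) \left(-3\right) = -3 + \left(W + o\right) \left(-3\right) = -3 - \left(3 W + 3 o\right) = -3 - 3 W - 3 o$)
$U{\left(j \right)} = - \frac{29}{5}$ ($U{\left(j \right)} = -3 - \frac{14}{5} = - \frac{29}{5}$)
$\frac{U{\left(F{\left(4,3 \right)} \right)}}{32} + 36 = - \frac{29}{5 \cdot 32} + 36 = \left(- \frac{29}{5}\right) \frac{1}{32} + 36 = - \frac{29}{160} + 36 = \frac{5731}{160}$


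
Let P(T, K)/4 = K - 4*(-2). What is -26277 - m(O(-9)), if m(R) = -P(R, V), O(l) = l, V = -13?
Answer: -26297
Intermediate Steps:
P(T, K) = 32 + 4*K (P(T, K) = 4*(K - 4*(-2)) = 4*(K + 8) = 4*(8 + K) = 32 + 4*K)
m(R) = 20 (m(R) = -(32 + 4*(-13)) = -(32 - 52) = -1*(-20) = 20)
-26277 - m(O(-9)) = -26277 - 1*20 = -26277 - 20 = -26297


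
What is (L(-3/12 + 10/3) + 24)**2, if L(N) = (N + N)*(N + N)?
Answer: 4986289/1296 ≈ 3847.4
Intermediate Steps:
L(N) = 4*N**2 (L(N) = (2*N)*(2*N) = 4*N**2)
(L(-3/12 + 10/3) + 24)**2 = (4*(-3/12 + 10/3)**2 + 24)**2 = (4*(-3*1/12 + 10*(1/3))**2 + 24)**2 = (4*(-1/4 + 10/3)**2 + 24)**2 = (4*(37/12)**2 + 24)**2 = (4*(1369/144) + 24)**2 = (1369/36 + 24)**2 = (2233/36)**2 = 4986289/1296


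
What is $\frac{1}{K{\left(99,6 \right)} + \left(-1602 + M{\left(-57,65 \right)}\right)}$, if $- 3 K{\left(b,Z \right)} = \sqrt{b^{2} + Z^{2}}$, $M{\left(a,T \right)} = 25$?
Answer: $- \frac{1577}{2485836} + \frac{\sqrt{1093}}{2485836} \approx -0.00062109$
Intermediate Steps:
$K{\left(b,Z \right)} = - \frac{\sqrt{Z^{2} + b^{2}}}{3}$ ($K{\left(b,Z \right)} = - \frac{\sqrt{b^{2} + Z^{2}}}{3} = - \frac{\sqrt{Z^{2} + b^{2}}}{3}$)
$\frac{1}{K{\left(99,6 \right)} + \left(-1602 + M{\left(-57,65 \right)}\right)} = \frac{1}{- \frac{\sqrt{6^{2} + 99^{2}}}{3} + \left(-1602 + 25\right)} = \frac{1}{- \frac{\sqrt{36 + 9801}}{3} - 1577} = \frac{1}{- \frac{\sqrt{9837}}{3} - 1577} = \frac{1}{- \frac{3 \sqrt{1093}}{3} - 1577} = \frac{1}{- \sqrt{1093} - 1577} = \frac{1}{-1577 - \sqrt{1093}}$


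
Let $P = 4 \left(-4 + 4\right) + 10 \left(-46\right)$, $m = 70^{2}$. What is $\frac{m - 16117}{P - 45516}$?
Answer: $\frac{11217}{45976} \approx 0.24398$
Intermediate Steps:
$m = 4900$
$P = -460$ ($P = 4 \cdot 0 - 460 = 0 - 460 = -460$)
$\frac{m - 16117}{P - 45516} = \frac{4900 - 16117}{-460 - 45516} = - \frac{11217}{-45976} = \left(-11217\right) \left(- \frac{1}{45976}\right) = \frac{11217}{45976}$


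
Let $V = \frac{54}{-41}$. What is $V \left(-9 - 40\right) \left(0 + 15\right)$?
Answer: $\frac{39690}{41} \approx 968.05$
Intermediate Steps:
$V = - \frac{54}{41}$ ($V = 54 \left(- \frac{1}{41}\right) = - \frac{54}{41} \approx -1.3171$)
$V \left(-9 - 40\right) \left(0 + 15\right) = - \frac{54 \left(-9 - 40\right) \left(0 + 15\right)}{41} = - \frac{54 \left(\left(-49\right) 15\right)}{41} = \left(- \frac{54}{41}\right) \left(-735\right) = \frac{39690}{41}$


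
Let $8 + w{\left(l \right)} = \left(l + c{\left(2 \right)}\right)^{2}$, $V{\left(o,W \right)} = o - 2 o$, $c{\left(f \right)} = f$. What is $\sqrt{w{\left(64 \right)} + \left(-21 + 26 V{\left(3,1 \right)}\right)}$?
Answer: $\sqrt{4249} \approx 65.184$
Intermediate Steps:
$V{\left(o,W \right)} = - o$
$w{\left(l \right)} = -8 + \left(2 + l\right)^{2}$ ($w{\left(l \right)} = -8 + \left(l + 2\right)^{2} = -8 + \left(2 + l\right)^{2}$)
$\sqrt{w{\left(64 \right)} + \left(-21 + 26 V{\left(3,1 \right)}\right)} = \sqrt{\left(-8 + \left(2 + 64\right)^{2}\right) + \left(-21 + 26 \left(\left(-1\right) 3\right)\right)} = \sqrt{\left(-8 + 66^{2}\right) + \left(-21 + 26 \left(-3\right)\right)} = \sqrt{\left(-8 + 4356\right) - 99} = \sqrt{4348 - 99} = \sqrt{4249}$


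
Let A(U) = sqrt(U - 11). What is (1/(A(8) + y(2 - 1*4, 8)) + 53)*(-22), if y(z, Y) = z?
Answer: -8118/7 + 22*I*sqrt(3)/7 ≈ -1159.7 + 5.4436*I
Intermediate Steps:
A(U) = sqrt(-11 + U)
(1/(A(8) + y(2 - 1*4, 8)) + 53)*(-22) = (1/(sqrt(-11 + 8) + (2 - 1*4)) + 53)*(-22) = (1/(sqrt(-3) + (2 - 4)) + 53)*(-22) = (1/(I*sqrt(3) - 2) + 53)*(-22) = (1/(-2 + I*sqrt(3)) + 53)*(-22) = (53 + 1/(-2 + I*sqrt(3)))*(-22) = -1166 - 22/(-2 + I*sqrt(3))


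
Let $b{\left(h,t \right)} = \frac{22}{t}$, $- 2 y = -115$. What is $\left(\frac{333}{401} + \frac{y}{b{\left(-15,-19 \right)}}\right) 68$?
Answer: $- \frac{14646061}{4411} \approx -3320.3$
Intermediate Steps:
$y = \frac{115}{2}$ ($y = \left(- \frac{1}{2}\right) \left(-115\right) = \frac{115}{2} \approx 57.5$)
$\left(\frac{333}{401} + \frac{y}{b{\left(-15,-19 \right)}}\right) 68 = \left(\frac{333}{401} + \frac{115}{2 \frac{22}{-19}}\right) 68 = \left(333 \cdot \frac{1}{401} + \frac{115}{2 \cdot 22 \left(- \frac{1}{19}\right)}\right) 68 = \left(\frac{333}{401} + \frac{115}{2 \left(- \frac{22}{19}\right)}\right) 68 = \left(\frac{333}{401} + \frac{115}{2} \left(- \frac{19}{22}\right)\right) 68 = \left(\frac{333}{401} - \frac{2185}{44}\right) 68 = \left(- \frac{861533}{17644}\right) 68 = - \frac{14646061}{4411}$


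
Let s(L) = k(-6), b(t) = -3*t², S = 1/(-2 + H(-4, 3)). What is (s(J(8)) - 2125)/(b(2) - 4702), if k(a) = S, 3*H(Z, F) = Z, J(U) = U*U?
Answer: 21253/47140 ≈ 0.45085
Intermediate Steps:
J(U) = U²
H(Z, F) = Z/3
S = -3/10 (S = 1/(-2 + (⅓)*(-4)) = 1/(-2 - 4/3) = 1/(-10/3) = -3/10 ≈ -0.30000)
k(a) = -3/10
s(L) = -3/10
(s(J(8)) - 2125)/(b(2) - 4702) = (-3/10 - 2125)/(-3*2² - 4702) = -21253/(10*(-3*4 - 4702)) = -21253/(10*(-12 - 4702)) = -21253/10/(-4714) = -21253/10*(-1/4714) = 21253/47140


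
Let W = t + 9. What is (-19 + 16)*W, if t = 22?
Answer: -93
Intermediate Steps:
W = 31 (W = 22 + 9 = 31)
(-19 + 16)*W = (-19 + 16)*31 = -3*31 = -93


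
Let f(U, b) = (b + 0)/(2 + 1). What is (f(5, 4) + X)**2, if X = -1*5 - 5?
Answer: 676/9 ≈ 75.111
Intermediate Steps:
f(U, b) = b/3
X = -10 (X = -5 - 5 = -10)
(f(5, 4) + X)**2 = ((1/3)*4 - 10)**2 = (4/3 - 10)**2 = (-26/3)**2 = 676/9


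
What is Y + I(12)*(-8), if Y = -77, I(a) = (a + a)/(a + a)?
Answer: -85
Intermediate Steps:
I(a) = 1 (I(a) = (2*a)/((2*a)) = (2*a)*(1/(2*a)) = 1)
Y + I(12)*(-8) = -77 + 1*(-8) = -77 - 8 = -85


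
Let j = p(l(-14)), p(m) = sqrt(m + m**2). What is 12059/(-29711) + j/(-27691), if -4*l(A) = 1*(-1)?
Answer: -12059/29711 - sqrt(5)/110764 ≈ -0.40590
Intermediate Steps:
l(A) = 1/4 (l(A) = -(-1)/4 = -1/4*(-1) = 1/4)
j = sqrt(5)/4 (j = sqrt((1 + 1/4)/4) = sqrt((1/4)*(5/4)) = sqrt(5/16) = sqrt(5)/4 ≈ 0.55902)
12059/(-29711) + j/(-27691) = 12059/(-29711) + (sqrt(5)/4)/(-27691) = 12059*(-1/29711) + (sqrt(5)/4)*(-1/27691) = -12059/29711 - sqrt(5)/110764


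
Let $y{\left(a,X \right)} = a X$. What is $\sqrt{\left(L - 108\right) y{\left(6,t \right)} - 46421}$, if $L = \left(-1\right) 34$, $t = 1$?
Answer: $i \sqrt{47273} \approx 217.42 i$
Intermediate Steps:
$L = -34$
$y{\left(a,X \right)} = X a$
$\sqrt{\left(L - 108\right) y{\left(6,t \right)} - 46421} = \sqrt{\left(-34 - 108\right) 1 \cdot 6 - 46421} = \sqrt{\left(-142\right) 6 - 46421} = \sqrt{-852 - 46421} = \sqrt{-47273} = i \sqrt{47273}$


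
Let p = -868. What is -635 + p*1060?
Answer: -920715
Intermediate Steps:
-635 + p*1060 = -635 - 868*1060 = -635 - 920080 = -920715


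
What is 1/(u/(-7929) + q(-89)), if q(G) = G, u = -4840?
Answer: -7929/700841 ≈ -0.011314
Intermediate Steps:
1/(u/(-7929) + q(-89)) = 1/(-4840/(-7929) - 89) = 1/(-4840*(-1/7929) - 89) = 1/(4840/7929 - 89) = 1/(-700841/7929) = -7929/700841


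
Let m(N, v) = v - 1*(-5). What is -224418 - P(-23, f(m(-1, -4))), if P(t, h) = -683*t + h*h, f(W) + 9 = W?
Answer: -240191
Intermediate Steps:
m(N, v) = 5 + v (m(N, v) = v + 5 = 5 + v)
f(W) = -9 + W
P(t, h) = h² - 683*t (P(t, h) = -683*t + h² = h² - 683*t)
-224418 - P(-23, f(m(-1, -4))) = -224418 - ((-9 + (5 - 4))² - 683*(-23)) = -224418 - ((-9 + 1)² + 15709) = -224418 - ((-8)² + 15709) = -224418 - (64 + 15709) = -224418 - 1*15773 = -224418 - 15773 = -240191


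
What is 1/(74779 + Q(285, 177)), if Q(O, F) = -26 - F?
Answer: 1/74576 ≈ 1.3409e-5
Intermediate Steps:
1/(74779 + Q(285, 177)) = 1/(74779 + (-26 - 1*177)) = 1/(74779 + (-26 - 177)) = 1/(74779 - 203) = 1/74576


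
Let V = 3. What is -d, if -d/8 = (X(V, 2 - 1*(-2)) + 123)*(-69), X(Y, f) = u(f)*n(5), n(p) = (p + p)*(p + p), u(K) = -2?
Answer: 42504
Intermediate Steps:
n(p) = 4*p**2 (n(p) = (2*p)*(2*p) = 4*p**2)
X(Y, f) = -200 (X(Y, f) = -8*5**2 = -8*25 = -2*100 = -200)
d = -42504 (d = -8*(-200 + 123)*(-69) = -(-616)*(-69) = -8*5313 = -42504)
-d = -1*(-42504) = 42504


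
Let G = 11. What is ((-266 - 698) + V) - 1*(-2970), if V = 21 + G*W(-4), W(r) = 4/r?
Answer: 2016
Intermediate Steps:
V = 10 (V = 21 + 11*(4/(-4)) = 21 + 11*(4*(-1/4)) = 21 + 11*(-1) = 21 - 11 = 10)
((-266 - 698) + V) - 1*(-2970) = ((-266 - 698) + 10) - 1*(-2970) = (-964 + 10) + 2970 = -954 + 2970 = 2016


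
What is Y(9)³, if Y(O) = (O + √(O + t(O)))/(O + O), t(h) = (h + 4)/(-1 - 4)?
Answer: 167/1080 + 1247*√10/36450 ≈ 0.26281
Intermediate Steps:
t(h) = -⅘ - h/5 (t(h) = (4 + h)/(-5) = (4 + h)*(-⅕) = -⅘ - h/5)
Y(O) = (O + √(-⅘ + 4*O/5))/(2*O) (Y(O) = (O + √(O + (-⅘ - O/5)))/(O + O) = (O + √(-⅘ + 4*O/5))/((2*O)) = (O + √(-⅘ + 4*O/5))*(1/(2*O)) = (O + √(-⅘ + 4*O/5))/(2*O))
Y(9)³ = (((½)*9 + √(-5 + 5*9)/5)/9)³ = ((9/2 + √(-5 + 45)/5)/9)³ = ((9/2 + √40/5)/9)³ = ((9/2 + (2*√10)/5)/9)³ = ((9/2 + 2*√10/5)/9)³ = (½ + 2*√10/45)³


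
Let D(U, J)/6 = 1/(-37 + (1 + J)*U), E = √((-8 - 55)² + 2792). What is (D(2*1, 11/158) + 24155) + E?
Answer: 11087066/459 + √6761 ≈ 24237.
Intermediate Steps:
E = √6761 (E = √((-63)² + 2792) = √(3969 + 2792) = √6761 ≈ 82.225)
D(U, J) = 6/(-37 + U*(1 + J)) (D(U, J) = 6/(-37 + (1 + J)*U) = 6/(-37 + U*(1 + J)))
(D(2*1, 11/158) + 24155) + E = (6/(-37 + 2*1 + (11/158)*(2*1)) + 24155) + √6761 = (6/(-37 + 2 + (11*(1/158))*2) + 24155) + √6761 = (6/(-37 + 2 + (11/158)*2) + 24155) + √6761 = (6/(-37 + 2 + 11/79) + 24155) + √6761 = (6/(-2754/79) + 24155) + √6761 = (6*(-79/2754) + 24155) + √6761 = (-79/459 + 24155) + √6761 = 11087066/459 + √6761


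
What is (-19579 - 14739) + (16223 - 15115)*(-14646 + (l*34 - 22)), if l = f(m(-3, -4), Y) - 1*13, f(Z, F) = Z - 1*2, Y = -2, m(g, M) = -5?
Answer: -17039902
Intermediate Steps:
f(Z, F) = -2 + Z (f(Z, F) = Z - 2 = -2 + Z)
l = -20 (l = (-2 - 5) - 1*13 = -7 - 13 = -20)
(-19579 - 14739) + (16223 - 15115)*(-14646 + (l*34 - 22)) = (-19579 - 14739) + (16223 - 15115)*(-14646 + (-20*34 - 22)) = -34318 + 1108*(-14646 + (-680 - 22)) = -34318 + 1108*(-14646 - 702) = -34318 + 1108*(-15348) = -34318 - 17005584 = -17039902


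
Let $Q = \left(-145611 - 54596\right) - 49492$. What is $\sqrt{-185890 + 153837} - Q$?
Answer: $249699 + i \sqrt{32053} \approx 2.497 \cdot 10^{5} + 179.03 i$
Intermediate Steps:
$Q = -249699$ ($Q = -200207 - 49492 = -249699$)
$\sqrt{-185890 + 153837} - Q = \sqrt{-185890 + 153837} - -249699 = \sqrt{-32053} + 249699 = i \sqrt{32053} + 249699 = 249699 + i \sqrt{32053}$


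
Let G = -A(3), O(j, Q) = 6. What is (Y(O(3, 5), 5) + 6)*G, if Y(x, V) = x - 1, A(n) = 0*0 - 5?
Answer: 55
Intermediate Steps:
A(n) = -5 (A(n) = 0 - 5 = -5)
G = 5 (G = -1*(-5) = 5)
Y(x, V) = -1 + x
(Y(O(3, 5), 5) + 6)*G = ((-1 + 6) + 6)*5 = (5 + 6)*5 = 11*5 = 55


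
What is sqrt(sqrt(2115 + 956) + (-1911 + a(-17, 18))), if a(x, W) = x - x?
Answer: sqrt(-1911 + sqrt(3071)) ≈ 43.076*I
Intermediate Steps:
a(x, W) = 0
sqrt(sqrt(2115 + 956) + (-1911 + a(-17, 18))) = sqrt(sqrt(2115 + 956) + (-1911 + 0)) = sqrt(sqrt(3071) - 1911) = sqrt(-1911 + sqrt(3071))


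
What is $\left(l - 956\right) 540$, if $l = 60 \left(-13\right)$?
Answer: $-937440$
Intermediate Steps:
$l = -780$
$\left(l - 956\right) 540 = \left(-780 - 956\right) 540 = \left(-1736\right) 540 = -937440$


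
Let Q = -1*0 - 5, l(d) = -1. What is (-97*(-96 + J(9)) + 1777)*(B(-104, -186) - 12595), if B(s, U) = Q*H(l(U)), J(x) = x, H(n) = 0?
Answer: -128670520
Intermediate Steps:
Q = -5 (Q = 0 - 5 = -5)
B(s, U) = 0 (B(s, U) = -5*0 = 0)
(-97*(-96 + J(9)) + 1777)*(B(-104, -186) - 12595) = (-97*(-96 + 9) + 1777)*(0 - 12595) = (-97*(-87) + 1777)*(-12595) = (8439 + 1777)*(-12595) = 10216*(-12595) = -128670520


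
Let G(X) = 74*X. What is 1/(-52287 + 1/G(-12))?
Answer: -888/46430857 ≈ -1.9125e-5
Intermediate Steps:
1/(-52287 + 1/G(-12)) = 1/(-52287 + 1/(74*(-12))) = 1/(-52287 + 1/(-888)) = 1/(-52287 - 1/888) = 1/(-46430857/888) = -888/46430857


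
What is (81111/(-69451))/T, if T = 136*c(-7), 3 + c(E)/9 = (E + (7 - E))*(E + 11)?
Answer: -27037/708400200 ≈ -3.8166e-5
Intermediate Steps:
c(E) = 666 + 63*E (c(E) = -27 + 9*((E + (7 - E))*(E + 11)) = -27 + 9*(7*(11 + E)) = -27 + 9*(77 + 7*E) = -27 + (693 + 63*E) = 666 + 63*E)
T = 30600 (T = 136*(666 + 63*(-7)) = 136*(666 - 441) = 136*225 = 30600)
(81111/(-69451))/T = (81111/(-69451))/30600 = (81111*(-1/69451))*(1/30600) = -81111/69451*1/30600 = -27037/708400200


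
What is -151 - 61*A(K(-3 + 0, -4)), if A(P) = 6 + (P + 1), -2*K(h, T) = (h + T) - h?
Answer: -700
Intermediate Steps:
K(h, T) = -T/2 (K(h, T) = -((h + T) - h)/2 = -((T + h) - h)/2 = -T/2)
A(P) = 7 + P (A(P) = 6 + (1 + P) = 7 + P)
-151 - 61*A(K(-3 + 0, -4)) = -151 - 61*(7 - ½*(-4)) = -151 - 61*(7 + 2) = -151 - 61*9 = -151 - 549 = -700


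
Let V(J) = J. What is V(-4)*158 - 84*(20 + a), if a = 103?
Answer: -10964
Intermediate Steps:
V(-4)*158 - 84*(20 + a) = -4*158 - 84*(20 + 103) = -632 - 84*123 = -632 - 10332 = -10964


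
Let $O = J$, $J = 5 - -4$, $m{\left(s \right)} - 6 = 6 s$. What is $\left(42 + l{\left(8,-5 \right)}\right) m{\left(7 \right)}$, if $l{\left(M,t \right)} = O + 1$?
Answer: $2496$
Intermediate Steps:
$m{\left(s \right)} = 6 + 6 s$
$J = 9$ ($J = 5 + 4 = 9$)
$O = 9$
$l{\left(M,t \right)} = 10$ ($l{\left(M,t \right)} = 9 + 1 = 10$)
$\left(42 + l{\left(8,-5 \right)}\right) m{\left(7 \right)} = \left(42 + 10\right) \left(6 + 6 \cdot 7\right) = 52 \left(6 + 42\right) = 52 \cdot 48 = 2496$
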